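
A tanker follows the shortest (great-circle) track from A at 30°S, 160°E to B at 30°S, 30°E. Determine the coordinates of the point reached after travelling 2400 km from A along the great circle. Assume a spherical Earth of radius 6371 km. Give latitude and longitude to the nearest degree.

Write both endpoints as unit vectors p₁, p₂ with components (cos φ cos λ, cos φ sin λ, sin φ).
The central angle between the endpoints is δ = arccos(p₁·p₂) ≈ 1.805 rad (103.4°). The total great-circle distance is δ·R ≈ 1.805 × 6371 ≈ 11500 km, so the target fraction is f = 2400/11500 ≈ 0.209.
Interpolate at f ≈ 0.209 with slerp weights a = sin((1−f)δ)/sin δ ≈ 1.018, b = sin(fδ)/sin δ ≈ 0.378.
p = a·p₁ + b·p₂ ≈ (-0.545, 0.465, -0.698); φ = arcsin(p_z) ≈ -44.26°, λ = atan2(p_y, p_x) ≈ 139.49°.

≈ 44°S, 139°E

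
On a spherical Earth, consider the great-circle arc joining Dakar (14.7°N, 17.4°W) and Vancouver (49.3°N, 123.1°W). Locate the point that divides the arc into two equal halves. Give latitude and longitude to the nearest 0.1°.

≈ 45.1°N, 55.8°W

From cos δ = sin φ₁ sin φ₂ + cos φ₁ cos φ₂ cos Δλ, the central angle is δ ≈ 1.549 rad (88.8°).
Interpolate at f = 1/2 with slerp weights a = sin((1−f)δ)/sin δ ≈ 0.700, b = sin(fδ)/sin δ ≈ 0.700.
p = a·p₁ + b·p₂ ≈ (0.397, -0.584, 0.708); φ = arcsin(p_z) ≈ 45.06°, λ = atan2(p_y, p_x) ≈ -55.84°.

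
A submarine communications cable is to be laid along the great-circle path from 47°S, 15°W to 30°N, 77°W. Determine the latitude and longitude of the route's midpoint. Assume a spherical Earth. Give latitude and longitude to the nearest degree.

Convert each endpoint to a unit vector on the sphere (x = cos φ cos λ, y = cos φ sin λ, z = sin φ).
The central angle between the endpoints is δ = arccos(p₁·p₂) ≈ 1.659 rad (95.1°).
Interpolate at f = 1/2 with slerp weights a = sin((1−f)δ)/sin δ ≈ 0.741, b = sin(fδ)/sin δ ≈ 0.741.
p = a·p₁ + b·p₂ ≈ (0.632, -0.756, -0.171); φ = arcsin(p_z) ≈ -9.87°, λ = atan2(p_y, p_x) ≈ -50.09°.

≈ 10°S, 50°W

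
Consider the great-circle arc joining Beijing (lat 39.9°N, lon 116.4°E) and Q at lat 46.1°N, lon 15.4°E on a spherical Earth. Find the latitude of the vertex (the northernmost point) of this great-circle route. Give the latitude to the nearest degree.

≈ 56°N

The great circle lies in the plane with unit normal n̂ = (p₁ × p₂)/|p₁ × p₂|.
Here n̂_z ≈ -0.560; the vertex latitude is φ_max = arccos|n̂_z| ≈ 56.0°.
Check via Clairaut: cos φ_max = |cos φ₁| · sin C = cos(39.9°)·sin(46.9°) ≈ 0.560, again giving ≈ 56.0°.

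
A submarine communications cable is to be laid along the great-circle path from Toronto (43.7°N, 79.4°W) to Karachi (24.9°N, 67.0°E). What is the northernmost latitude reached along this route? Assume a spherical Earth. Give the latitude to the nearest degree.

The great circle lies in the plane with unit normal n̂ = (p₁ × p₂)/|p₁ × p₂|.
Here n̂_z ≈ +0.375; the vertex latitude is φ_max = arccos|n̂_z| ≈ 68.0°.
Check via Clairaut: cos φ_max = |cos φ₁| · sin C = cos(43.7°)·sin(31.3°) ≈ 0.375, again giving ≈ 68.0°.

≈ 68°N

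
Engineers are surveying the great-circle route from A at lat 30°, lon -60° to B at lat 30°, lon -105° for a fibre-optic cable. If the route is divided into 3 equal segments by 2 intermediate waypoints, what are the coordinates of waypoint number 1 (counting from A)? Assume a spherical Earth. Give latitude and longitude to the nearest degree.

≈ lat 32°, lon -75°

From cos δ = sin φ₁ sin φ₂ + cos φ₁ cos φ₂ cos Δλ, the central angle is δ ≈ 0.676 rad (38.7°).
Interpolate at f = 1/3 with slerp weights a = sin((1−f)δ)/sin δ ≈ 0.696, b = sin(fδ)/sin δ ≈ 0.357.
p = a·p₁ + b·p₂ ≈ (0.221, -0.821, 0.527); φ = arcsin(p_z) ≈ 31.78°, λ = atan2(p_y, p_x) ≈ -74.90°.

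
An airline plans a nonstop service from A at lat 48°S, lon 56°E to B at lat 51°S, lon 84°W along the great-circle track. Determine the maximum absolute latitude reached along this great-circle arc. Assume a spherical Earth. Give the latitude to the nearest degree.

The great circle lies in the plane with unit normal n̂ = (p₁ × p₂)/|p₁ × p₂|.
Here n̂_z ≈ -0.280; the vertex latitude is φ_max = arccos|n̂_z| ≈ 73.7°.
Check via Clairaut: cos φ_max = |cos φ₁| · sin C = cos(48.0°)·sin(155.3°) ≈ 0.280, again giving ≈ 73.7°.

≈ 74°S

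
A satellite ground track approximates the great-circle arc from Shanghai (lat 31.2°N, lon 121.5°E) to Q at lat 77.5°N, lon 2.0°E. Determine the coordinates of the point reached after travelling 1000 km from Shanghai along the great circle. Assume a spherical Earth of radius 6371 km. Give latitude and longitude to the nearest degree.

≈ lat 40°N, lon 119°E

Convert each endpoint to a unit vector on the sphere (x = cos φ cos λ, y = cos φ sin λ, z = sin φ).
The central angle between the endpoints is δ = arccos(p₁·p₂) ≈ 1.143 rad (65.5°). The total great-circle distance is δ·R ≈ 1.143 × 6371 ≈ 7284 km, so the target fraction is f = 1000/7284 ≈ 0.137.
Interpolate at f ≈ 0.137 with slerp weights a = sin((1−f)δ)/sin δ ≈ 0.916, b = sin(fδ)/sin δ ≈ 0.172.
p = a·p₁ + b·p₂ ≈ (-0.372, 0.670, 0.642); φ = arcsin(p_z) ≈ 39.98°, λ = atan2(p_y, p_x) ≈ 119.08°.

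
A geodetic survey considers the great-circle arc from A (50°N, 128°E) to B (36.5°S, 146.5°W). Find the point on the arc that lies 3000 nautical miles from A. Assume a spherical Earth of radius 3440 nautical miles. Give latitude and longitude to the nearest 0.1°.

≈ (15.1°N, 172.3°E)

Write both endpoints as unit vectors p₁, p₂ with components (cos φ cos λ, cos φ sin λ, sin φ).
The central angle between the endpoints is δ = arccos(p₁·p₂) ≈ 1.999 rad (114.5°). The total great-circle distance is δ·R ≈ 1.999 × 3440 ≈ 6876 nmi, so the target fraction is f = 3000/6876 ≈ 0.436.
Interpolate at f ≈ 0.436 with slerp weights a = sin((1−f)δ)/sin δ ≈ 0.993, b = sin(fδ)/sin δ ≈ 0.842.
p = a·p₁ + b·p₂ ≈ (-0.957, 0.129, 0.260); φ = arcsin(p_z) ≈ 15.06°, λ = atan2(p_y, p_x) ≈ 172.30°.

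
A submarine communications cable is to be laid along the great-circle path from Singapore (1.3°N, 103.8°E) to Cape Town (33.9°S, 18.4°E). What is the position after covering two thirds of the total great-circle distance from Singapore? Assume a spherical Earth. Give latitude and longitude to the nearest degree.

≈ 28°S, 51°E

From cos δ = sin φ₁ sin φ₂ + cos φ₁ cos φ₂ cos Δλ, the central angle is δ ≈ 1.517 rad (86.9°).
Interpolate at f = 2/3 with slerp weights a = sin((1−f)δ)/sin δ ≈ 0.485, b = sin(fδ)/sin δ ≈ 0.849.
p = a·p₁ + b·p₂ ≈ (0.553, 0.693, -0.462); φ = arcsin(p_z) ≈ -27.54°, λ = atan2(p_y, p_x) ≈ 51.43°.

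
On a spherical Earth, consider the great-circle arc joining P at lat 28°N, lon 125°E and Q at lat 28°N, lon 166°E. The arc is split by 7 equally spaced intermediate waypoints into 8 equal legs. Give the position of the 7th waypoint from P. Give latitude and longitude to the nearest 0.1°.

≈ lat 28.7°N, lon 160.9°E

Convert each endpoint to a unit vector on the sphere (x = cos φ cos λ, y = cos φ sin λ, z = sin φ).
The central angle between the endpoints is δ = arccos(p₁·p₂) ≈ 0.629 rad (36.0°).
Interpolate at f = 7/8 with slerp weights a = sin((1−f)δ)/sin δ ≈ 0.133, b = sin(fδ)/sin δ ≈ 0.889.
p = a·p₁ + b·p₂ ≈ (-0.829, 0.286, 0.480); φ = arcsin(p_z) ≈ 28.69°, λ = atan2(p_y, p_x) ≈ 160.94°.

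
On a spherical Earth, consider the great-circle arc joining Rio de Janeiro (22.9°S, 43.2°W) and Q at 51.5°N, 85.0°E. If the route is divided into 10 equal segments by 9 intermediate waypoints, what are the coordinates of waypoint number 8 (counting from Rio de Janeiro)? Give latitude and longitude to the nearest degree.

Convert each endpoint to a unit vector on the sphere (x = cos φ cos λ, y = cos φ sin λ, z = sin φ).
The central angle between the endpoints is δ = arccos(p₁·p₂) ≈ 2.290 rad (131.2°).
Interpolate at f = 8/10 with slerp weights a = sin((1−f)δ)/sin δ ≈ 0.588, b = sin(fδ)/sin δ ≈ 1.285.
p = a·p₁ + b·p₂ ≈ (0.465, 0.426, 0.776); φ = arcsin(p_z) ≈ 50.94°, λ = atan2(p_y, p_x) ≈ 42.50°.

≈ 51°N, 43°E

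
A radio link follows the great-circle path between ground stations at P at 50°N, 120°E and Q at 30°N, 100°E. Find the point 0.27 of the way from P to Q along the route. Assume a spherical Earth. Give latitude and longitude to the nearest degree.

Convert each endpoint to a unit vector on the sphere (x = cos φ cos λ, y = cos φ sin λ, z = sin φ).
The central angle between the endpoints is δ = arccos(p₁·p₂) ≈ 0.437 rad (25.0°).
Interpolate at f = 0.27 with slerp weights a = sin((1−f)δ)/sin δ ≈ 0.741, b = sin(fδ)/sin δ ≈ 0.278.
p = a·p₁ + b·p₂ ≈ (-0.280, 0.650, 0.707); φ = arcsin(p_z) ≈ 44.97°, λ = atan2(p_y, p_x) ≈ 113.31°.

≈ 45°N, 113°E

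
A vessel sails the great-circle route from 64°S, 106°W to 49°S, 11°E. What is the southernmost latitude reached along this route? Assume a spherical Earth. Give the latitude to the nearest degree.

The great circle lies in the plane with unit normal n̂ = (p₁ × p₂)/|p₁ × p₂|.
Here n̂_z ≈ +0.306; the vertex latitude is φ_max = arccos|n̂_z| ≈ 72.2°.

≈ 72°S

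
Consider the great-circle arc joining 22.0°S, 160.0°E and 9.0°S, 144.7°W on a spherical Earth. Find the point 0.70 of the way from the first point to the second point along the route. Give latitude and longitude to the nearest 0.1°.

Convert each endpoint to a unit vector on the sphere (x = cos φ cos λ, y = cos φ sin λ, z = sin φ).
The central angle between the endpoints is δ = arccos(p₁·p₂) ≈ 0.952 rad (54.6°).
Interpolate at f = 0.70 with slerp weights a = sin((1−f)δ)/sin δ ≈ 0.346, b = sin(fδ)/sin δ ≈ 0.759.
p = a·p₁ + b·p₂ ≈ (-0.913, -0.323, -0.248); φ = arcsin(p_z) ≈ -14.38°, λ = atan2(p_y, p_x) ≈ -160.49°.

≈ 14.4°S, 160.5°W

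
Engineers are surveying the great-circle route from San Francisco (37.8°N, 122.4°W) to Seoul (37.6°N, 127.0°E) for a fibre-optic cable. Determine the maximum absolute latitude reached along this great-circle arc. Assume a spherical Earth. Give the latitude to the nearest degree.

The great circle lies in the plane with unit normal n̂ = (p₁ × p₂)/|p₁ × p₂|.
Here n̂_z ≈ -0.593; the vertex latitude is φ_max = arccos|n̂_z| ≈ 53.6°.
Check via Clairaut: cos φ_max = |cos φ₁| · sin C = cos(37.8°)·sin(48.6°) ≈ 0.593, again giving ≈ 53.6°.

≈ 54°N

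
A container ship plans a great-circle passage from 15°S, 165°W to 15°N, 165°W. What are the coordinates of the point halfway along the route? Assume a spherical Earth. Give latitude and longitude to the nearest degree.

The haversine formula gives a central angle δ ≈ 0.524 rad (30.0°) between the endpoints.
Interpolate at f = 1/2 with slerp weights a = sin((1−f)δ)/sin δ ≈ 0.518, b = sin(fδ)/sin δ ≈ 0.518.
p = a·p₁ + b·p₂ ≈ (-0.966, -0.259, 0.000); φ = arcsin(p_z) ≈ 0.00°, λ = atan2(p_y, p_x) ≈ -165.00°.

≈ 0°N, 165°W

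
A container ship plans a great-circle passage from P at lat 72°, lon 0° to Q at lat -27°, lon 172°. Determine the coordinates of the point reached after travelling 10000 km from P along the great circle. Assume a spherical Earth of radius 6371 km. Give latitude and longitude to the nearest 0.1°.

Convert each endpoint to a unit vector on the sphere (x = cos φ cos λ, y = cos φ sin λ, z = sin φ).
The central angle between the endpoints is δ = arccos(p₁·p₂) ≈ 2.352 rad (134.8°). The total great-circle distance is δ·R ≈ 2.352 × 6371 ≈ 14987 km, so the target fraction is f = 10000/14987 ≈ 0.667.
Interpolate at f ≈ 0.667 with slerp weights a = sin((1−f)δ)/sin δ ≈ 0.994, b = sin(fδ)/sin δ ≈ 1.409.
p = a·p₁ + b·p₂ ≈ (-0.936, 0.175, 0.305); φ = arcsin(p_z) ≈ 17.78°, λ = atan2(p_y, p_x) ≈ 169.43°.

≈ lat 17.8°, lon 169.4°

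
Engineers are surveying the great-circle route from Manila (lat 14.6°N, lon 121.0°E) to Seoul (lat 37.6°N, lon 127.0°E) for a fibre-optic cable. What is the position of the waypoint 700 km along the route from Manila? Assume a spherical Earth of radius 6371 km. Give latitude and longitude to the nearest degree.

≈ lat 21°N, lon 122°E

Convert each endpoint to a unit vector on the sphere (x = cos φ cos λ, y = cos φ sin λ, z = sin φ).
The central angle between the endpoints is δ = arccos(p₁·p₂) ≈ 0.412 rad (23.6°). The total great-circle distance is δ·R ≈ 0.412 × 6371 ≈ 2625 km, so the target fraction is f = 700/2625 ≈ 0.267.
Interpolate at f ≈ 0.267 with slerp weights a = sin((1−f)δ)/sin δ ≈ 0.743, b = sin(fδ)/sin δ ≈ 0.274.
p = a·p₁ + b·p₂ ≈ (-0.501, 0.790, 0.354); φ = arcsin(p_z) ≈ 20.75°, λ = atan2(p_y, p_x) ≈ 122.39°.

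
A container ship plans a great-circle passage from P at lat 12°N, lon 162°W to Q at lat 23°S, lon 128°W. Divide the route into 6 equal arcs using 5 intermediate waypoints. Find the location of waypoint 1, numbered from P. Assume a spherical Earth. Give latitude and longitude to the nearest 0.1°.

≈ lat 6.1°N, lon 156.4°W

Write both endpoints as unit vectors p₁, p₂ with components (cos φ cos λ, cos φ sin λ, sin φ).
The central angle between the endpoints is δ = arccos(p₁·p₂) ≈ 0.843 rad (48.3°).
Interpolate at f = 1/6 with slerp weights a = sin((1−f)δ)/sin δ ≈ 0.865, b = sin(fδ)/sin δ ≈ 0.188.
p = a·p₁ + b·p₂ ≈ (-0.911, -0.398, 0.107); φ = arcsin(p_z) ≈ 6.12°, λ = atan2(p_y, p_x) ≈ -156.43°.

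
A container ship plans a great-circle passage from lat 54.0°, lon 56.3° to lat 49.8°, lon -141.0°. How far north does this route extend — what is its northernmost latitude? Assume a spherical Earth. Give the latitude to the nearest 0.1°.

≈ 83.3°

The great circle lies in the plane with unit normal n̂ = (p₁ × p₂)/|p₁ × p₂|.
Here n̂_z ≈ +0.117; the vertex latitude is φ_max = arccos|n̂_z| ≈ 83.3°.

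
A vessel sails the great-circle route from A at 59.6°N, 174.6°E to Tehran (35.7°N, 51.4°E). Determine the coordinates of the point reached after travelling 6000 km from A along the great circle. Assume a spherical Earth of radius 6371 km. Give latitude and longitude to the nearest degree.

≈ 53°N, 66°E

The haversine formula gives a central angle δ ≈ 1.289 rad (73.8°) between the endpoints. The total great-circle distance is δ·R ≈ 1.289 × 6371 ≈ 8211 km, so the target fraction is f = 6000/8211 ≈ 0.731.
Interpolate at f ≈ 0.731 with slerp weights a = sin((1−f)δ)/sin δ ≈ 0.354, b = sin(fδ)/sin δ ≈ 0.842.
p = a·p₁ + b·p₂ ≈ (0.248, 0.551, 0.797); φ = arcsin(p_z) ≈ 52.81°, λ = atan2(p_y, p_x) ≈ 65.76°.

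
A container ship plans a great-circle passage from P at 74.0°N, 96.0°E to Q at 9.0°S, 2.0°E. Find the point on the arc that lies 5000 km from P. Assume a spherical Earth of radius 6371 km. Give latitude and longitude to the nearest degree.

Convert each endpoint to a unit vector on the sphere (x = cos φ cos λ, y = cos φ sin λ, z = sin φ).
The central angle between the endpoints is δ = arccos(p₁·p₂) ≈ 1.741 rad (99.8°). The total great-circle distance is δ·R ≈ 1.741 × 6371 ≈ 11092 km, so the target fraction is f = 5000/11092 ≈ 0.451.
Interpolate at f ≈ 0.451 with slerp weights a = sin((1−f)δ)/sin δ ≈ 0.829, b = sin(fδ)/sin δ ≈ 0.717.
p = a·p₁ + b·p₂ ≈ (0.684, 0.252, 0.685); φ = arcsin(p_z) ≈ 43.21°, λ = atan2(p_y, p_x) ≈ 20.22°.

≈ 43°N, 20°E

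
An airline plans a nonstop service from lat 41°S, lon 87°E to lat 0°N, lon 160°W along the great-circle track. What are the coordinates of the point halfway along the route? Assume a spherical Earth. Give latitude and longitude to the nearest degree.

≈ lat 34°S, lon 155°E

From cos δ = sin φ₁ sin φ₂ + cos φ₁ cos φ₂ cos Δλ, the central angle is δ ≈ 1.870 rad (107.2°).
Interpolate at f = 1/2 with slerp weights a = sin((1−f)δ)/sin δ ≈ 0.842, b = sin(fδ)/sin δ ≈ 0.842.
p = a·p₁ + b·p₂ ≈ (-0.758, 0.347, -0.552); φ = arcsin(p_z) ≈ -33.54°, λ = atan2(p_y, p_x) ≈ 155.43°.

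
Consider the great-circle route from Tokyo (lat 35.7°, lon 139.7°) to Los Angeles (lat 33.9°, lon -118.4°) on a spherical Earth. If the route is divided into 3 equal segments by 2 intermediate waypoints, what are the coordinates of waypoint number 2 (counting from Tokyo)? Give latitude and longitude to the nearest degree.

≈ lat 46°, lon -149°

Write both endpoints as unit vectors p₁, p₂ with components (cos φ cos λ, cos φ sin λ, sin φ).
The central angle between the endpoints is δ = arccos(p₁·p₂) ≈ 1.383 rad (79.3°).
Interpolate at f = 2/3 with slerp weights a = sin((1−f)δ)/sin δ ≈ 0.453, b = sin(fδ)/sin δ ≈ 0.811.
p = a·p₁ + b·p₂ ≈ (-0.601, -0.354, 0.717); φ = arcsin(p_z) ≈ 45.78°, λ = atan2(p_y, p_x) ≈ -149.46°.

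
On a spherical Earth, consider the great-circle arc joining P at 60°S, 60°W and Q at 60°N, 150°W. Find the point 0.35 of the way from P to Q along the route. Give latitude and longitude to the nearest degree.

≈ 19°S, 97°W

Convert each endpoint to a unit vector on the sphere (x = cos φ cos λ, y = cos φ sin λ, z = sin φ).
The central angle between the endpoints is δ = arccos(p₁·p₂) ≈ 2.419 rad (138.6°).
Interpolate at f = 0.35 with slerp weights a = sin((1−f)δ)/sin δ ≈ 1.512, b = sin(fδ)/sin δ ≈ 1.132.
p = a·p₁ + b·p₂ ≈ (-0.112, -0.938, -0.329); φ = arcsin(p_z) ≈ -19.18°, λ = atan2(p_y, p_x) ≈ -96.83°.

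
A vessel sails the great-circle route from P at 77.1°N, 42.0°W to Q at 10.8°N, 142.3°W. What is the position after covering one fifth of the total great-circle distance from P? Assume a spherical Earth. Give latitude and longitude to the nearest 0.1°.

≈ 71.6°N, 102.6°W

Convert each endpoint to a unit vector on the sphere (x = cos φ cos λ, y = cos φ sin λ, z = sin φ).
The central angle between the endpoints is δ = arccos(p₁·p₂) ≈ 1.427 rad (81.8°).
Interpolate at f = 1/5 with slerp weights a = sin((1−f)δ)/sin δ ≈ 0.919, b = sin(fδ)/sin δ ≈ 0.284.
p = a·p₁ + b·p₂ ≈ (-0.069, -0.308, 0.949); φ = arcsin(p_z) ≈ 71.60°, λ = atan2(p_y, p_x) ≈ -102.56°.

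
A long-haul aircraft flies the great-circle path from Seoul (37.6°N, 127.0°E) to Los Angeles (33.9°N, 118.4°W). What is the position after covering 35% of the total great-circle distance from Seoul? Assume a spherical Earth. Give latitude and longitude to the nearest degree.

≈ (52°N, 165°E)

Write both endpoints as unit vectors p₁, p₂ with components (cos φ cos λ, cos φ sin λ, sin φ).
The central angle between the endpoints is δ = arccos(p₁·p₂) ≈ 1.504 rad (86.2°).
Interpolate at f = 0.35 with slerp weights a = sin((1−f)δ)/sin δ ≈ 0.831, b = sin(fδ)/sin δ ≈ 0.504.
p = a·p₁ + b·p₂ ≈ (-0.595, 0.158, 0.788); φ = arcsin(p_z) ≈ 51.99°, λ = atan2(p_y, p_x) ≈ 165.11°.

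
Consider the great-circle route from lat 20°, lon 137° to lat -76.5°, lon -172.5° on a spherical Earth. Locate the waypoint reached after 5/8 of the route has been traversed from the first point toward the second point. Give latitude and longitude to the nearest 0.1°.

Convert each endpoint to a unit vector on the sphere (x = cos φ cos λ, y = cos φ sin λ, z = sin φ).
The central angle between the endpoints is δ = arccos(p₁·p₂) ≈ 1.765 rad (101.1°).
Interpolate at f = 5/8 with slerp weights a = sin((1−f)δ)/sin δ ≈ 0.626, b = sin(fδ)/sin δ ≈ 0.910.
p = a·p₁ + b·p₂ ≈ (-0.641, 0.374, -0.670); φ = arcsin(p_z) ≈ -42.10°, λ = atan2(p_y, p_x) ≈ 149.76°.

≈ lat -42.1°, lon 149.8°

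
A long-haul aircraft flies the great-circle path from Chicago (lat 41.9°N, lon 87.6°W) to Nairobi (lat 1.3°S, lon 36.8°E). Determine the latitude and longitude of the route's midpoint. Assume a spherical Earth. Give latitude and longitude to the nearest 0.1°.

Write both endpoints as unit vectors p₁, p₂ with components (cos φ cos λ, cos φ sin λ, sin φ).
The central angle between the endpoints is δ = arccos(p₁·p₂) ≈ 2.021 rad (115.8°).
Interpolate at f = 1/2 with slerp weights a = sin((1−f)δ)/sin δ ≈ 0.941, b = sin(fδ)/sin δ ≈ 0.941.
p = a·p₁ + b·p₂ ≈ (0.783, -0.136, 0.607); φ = arcsin(p_z) ≈ 37.39°, λ = atan2(p_y, p_x) ≈ -9.88°.

≈ lat 37.4°N, lon 9.9°W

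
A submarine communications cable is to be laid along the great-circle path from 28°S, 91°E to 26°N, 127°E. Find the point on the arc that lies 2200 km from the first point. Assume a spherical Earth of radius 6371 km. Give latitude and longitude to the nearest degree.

≈ 12°S, 103°E

Convert each endpoint to a unit vector on the sphere (x = cos φ cos λ, y = cos φ sin λ, z = sin φ).
The central angle between the endpoints is δ = arccos(p₁·p₂) ≈ 1.119 rad (64.1°). The total great-circle distance is δ·R ≈ 1.119 × 6371 ≈ 7132 km, so the target fraction is f = 2200/7132 ≈ 0.308.
Interpolate at f ≈ 0.308 with slerp weights a = sin((1−f)δ)/sin δ ≈ 0.777, b = sin(fδ)/sin δ ≈ 0.376.
p = a·p₁ + b·p₂ ≈ (-0.215, 0.956, -0.200); φ = arcsin(p_z) ≈ -11.53°, λ = atan2(p_y, p_x) ≈ 102.70°.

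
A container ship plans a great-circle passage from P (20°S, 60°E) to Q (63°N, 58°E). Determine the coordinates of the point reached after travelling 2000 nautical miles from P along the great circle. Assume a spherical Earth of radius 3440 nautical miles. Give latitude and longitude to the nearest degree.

≈ (13°N, 59°E)

Convert each endpoint to a unit vector on the sphere (x = cos φ cos λ, y = cos φ sin λ, z = sin φ).
The central angle between the endpoints is δ = arccos(p₁·p₂) ≈ 1.449 rad (83.0°). The total great-circle distance is δ·R ≈ 1.449 × 3440 ≈ 4984 nmi, so the target fraction is f = 2000/4984 ≈ 0.401.
Interpolate at f ≈ 0.401 with slerp weights a = sin((1−f)δ)/sin δ ≈ 0.768, b = sin(fδ)/sin δ ≈ 0.553.
p = a·p₁ + b·p₂ ≈ (0.494, 0.838, 0.230); φ = arcsin(p_z) ≈ 13.31°, λ = atan2(p_y, p_x) ≈ 59.48°.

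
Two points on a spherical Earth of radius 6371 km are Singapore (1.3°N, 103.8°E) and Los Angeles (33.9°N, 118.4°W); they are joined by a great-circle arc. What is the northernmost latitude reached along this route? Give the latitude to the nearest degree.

The great circle lies in the plane with unit normal n̂ = (p₁ × p₂)/|p₁ × p₂|.
Here n̂_z ≈ +0.698; the vertex latitude is φ_max = arccos|n̂_z| ≈ 45.7°.
Check via Clairaut: cos φ_max = |cos φ₁| · sin C = cos(1.3°)·sin(44.3°) ≈ 0.698, again giving ≈ 45.7°.

≈ 46°N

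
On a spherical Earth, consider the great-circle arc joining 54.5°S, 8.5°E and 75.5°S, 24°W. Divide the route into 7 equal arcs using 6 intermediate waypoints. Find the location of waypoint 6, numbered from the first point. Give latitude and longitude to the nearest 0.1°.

≈ 73.0°S, 15.0°W

Convert each endpoint to a unit vector on the sphere (x = cos φ cos λ, y = cos φ sin λ, z = sin φ).
The central angle between the endpoints is δ = arccos(p₁·p₂) ≈ 0.426 rad (24.4°).
Interpolate at f = 6/7 with slerp weights a = sin((1−f)δ)/sin δ ≈ 0.147, b = sin(fδ)/sin δ ≈ 0.864.
p = a·p₁ + b·p₂ ≈ (0.282, -0.075, -0.956); φ = arcsin(p_z) ≈ -73.02°, λ = atan2(p_y, p_x) ≈ -14.95°.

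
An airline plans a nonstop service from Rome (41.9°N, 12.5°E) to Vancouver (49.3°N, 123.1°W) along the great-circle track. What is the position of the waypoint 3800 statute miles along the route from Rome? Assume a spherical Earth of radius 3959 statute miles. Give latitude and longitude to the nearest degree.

Write both endpoints as unit vectors p₁, p₂ with components (cos φ cos λ, cos φ sin λ, sin φ).
The central angle between the endpoints is δ = arccos(p₁·p₂) ≈ 1.411 rad (80.8°). The total great-circle distance is δ·R ≈ 1.411 × 3959 ≈ 5585 mi, so the target fraction is f = 3800/5585 ≈ 0.680.
Interpolate at f ≈ 0.680 with slerp weights a = sin((1−f)δ)/sin δ ≈ 0.441, b = sin(fδ)/sin δ ≈ 0.830.
p = a·p₁ + b·p₂ ≈ (0.025, -0.382, 0.924); φ = arcsin(p_z) ≈ 67.48°, λ = atan2(p_y, p_x) ≈ -86.23°.

≈ 67°N, 86°W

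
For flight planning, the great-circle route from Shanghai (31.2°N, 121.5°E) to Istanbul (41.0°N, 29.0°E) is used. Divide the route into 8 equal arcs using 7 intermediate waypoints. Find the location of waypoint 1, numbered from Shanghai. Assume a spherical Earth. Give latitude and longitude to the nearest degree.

≈ (36°N, 113°E)

The haversine formula gives a central angle δ ≈ 1.254 rad (71.8°) between the endpoints.
Interpolate at f = 1/8 with slerp weights a = sin((1−f)δ)/sin δ ≈ 0.937, b = sin(fδ)/sin δ ≈ 0.164.
p = a·p₁ + b·p₂ ≈ (-0.310, 0.743, 0.593); φ = arcsin(p_z) ≈ 36.36°, λ = atan2(p_y, p_x) ≈ 112.65°.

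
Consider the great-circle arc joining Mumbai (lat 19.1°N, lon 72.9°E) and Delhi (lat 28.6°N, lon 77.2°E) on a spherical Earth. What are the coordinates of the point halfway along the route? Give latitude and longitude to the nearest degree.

≈ lat 24°N, lon 75°E

Convert each endpoint to a unit vector on the sphere (x = cos φ cos λ, y = cos φ sin λ, z = sin φ).
The central angle between the endpoints is δ = arccos(p₁·p₂) ≈ 0.179 rad (10.3°).
Interpolate at f = 1/2 with slerp weights a = sin((1−f)δ)/sin δ ≈ 0.502, b = sin(fδ)/sin δ ≈ 0.502.
p = a·p₁ + b·p₂ ≈ (0.237, 0.883, 0.405); φ = arcsin(p_z) ≈ 23.86°, λ = atan2(p_y, p_x) ≈ 74.97°.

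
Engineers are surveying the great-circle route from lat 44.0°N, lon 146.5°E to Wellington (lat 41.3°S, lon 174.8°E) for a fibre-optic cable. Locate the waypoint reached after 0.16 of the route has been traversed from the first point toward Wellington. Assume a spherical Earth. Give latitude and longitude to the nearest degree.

Convert each endpoint to a unit vector on the sphere (x = cos φ cos λ, y = cos φ sin λ, z = sin φ).
The central angle between the endpoints is δ = arccos(p₁·p₂) ≈ 1.553 rad (89.0°).
Interpolate at f = 0.16 with slerp weights a = sin((1−f)δ)/sin δ ≈ 0.965, b = sin(fδ)/sin δ ≈ 0.246.
p = a·p₁ + b·p₂ ≈ (-0.763, 0.400, 0.508); φ = arcsin(p_z) ≈ 30.53°, λ = atan2(p_y, p_x) ≈ 152.34°.

≈ lat 31°N, lon 152°E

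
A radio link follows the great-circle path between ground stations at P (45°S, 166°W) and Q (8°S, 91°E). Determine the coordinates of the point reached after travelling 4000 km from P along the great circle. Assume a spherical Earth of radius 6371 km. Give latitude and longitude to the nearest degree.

≈ (43°S, 143°E)

Convert each endpoint to a unit vector on the sphere (x = cos φ cos λ, y = cos φ sin λ, z = sin φ).
The central angle between the endpoints is δ = arccos(p₁·p₂) ≈ 1.630 rad (93.4°). The total great-circle distance is δ·R ≈ 1.630 × 6371 ≈ 10384 km, so the target fraction is f = 4000/10384 ≈ 0.385.
Interpolate at f ≈ 0.385 with slerp weights a = sin((1−f)δ)/sin δ ≈ 0.844, b = sin(fδ)/sin δ ≈ 0.588.
p = a·p₁ + b·p₂ ≈ (-0.589, 0.438, -0.679); φ = arcsin(p_z) ≈ -42.75°, λ = atan2(p_y, p_x) ≈ 143.36°.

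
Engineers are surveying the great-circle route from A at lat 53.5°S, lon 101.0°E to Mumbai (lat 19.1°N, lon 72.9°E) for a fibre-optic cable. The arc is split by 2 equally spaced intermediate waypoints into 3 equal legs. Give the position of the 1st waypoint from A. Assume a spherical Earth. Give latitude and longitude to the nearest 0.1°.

Write both endpoints as unit vectors p₁, p₂ with components (cos φ cos λ, cos φ sin λ, sin φ).
The central angle between the endpoints is δ = arccos(p₁·p₂) ≈ 1.336 rad (76.5°).
Interpolate at f = 1/3 with slerp weights a = sin((1−f)δ)/sin δ ≈ 0.799, b = sin(fδ)/sin δ ≈ 0.443.
p = a·p₁ + b·p₂ ≈ (0.032, 0.867, -0.498); φ = arcsin(p_z) ≈ -29.85°, λ = atan2(p_y, p_x) ≈ 87.86°.

≈ lat 29.8°S, lon 87.9°E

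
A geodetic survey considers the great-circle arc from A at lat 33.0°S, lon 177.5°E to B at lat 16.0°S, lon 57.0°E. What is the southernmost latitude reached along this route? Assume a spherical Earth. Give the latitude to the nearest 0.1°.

The great circle lies in the plane with unit normal n̂ = (p₁ × p₂)/|p₁ × p₂|.
Here n̂_z ≈ -0.719; the vertex latitude is φ_max = arccos|n̂_z| ≈ 44.0°.
Check via Clairaut: cos φ_max = |cos φ₁| · sin C = cos(33.0°)·sin(121.0°) ≈ 0.719, again giving ≈ 44.0°.

≈ 44.0°S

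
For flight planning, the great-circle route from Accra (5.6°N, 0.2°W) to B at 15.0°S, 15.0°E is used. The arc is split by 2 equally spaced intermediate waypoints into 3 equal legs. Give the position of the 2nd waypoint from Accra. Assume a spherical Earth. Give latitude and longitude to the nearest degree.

Write both endpoints as unit vectors p₁, p₂ with components (cos φ cos λ, cos φ sin λ, sin φ).
The central angle between the endpoints is δ = arccos(p₁·p₂) ≈ 0.445 rad (25.5°).
Interpolate at f = 2/3 with slerp weights a = sin((1−f)δ)/sin δ ≈ 0.343, b = sin(fδ)/sin δ ≈ 0.679.
p = a·p₁ + b·p₂ ≈ (0.975, 0.169, -0.142); φ = arcsin(p_z) ≈ -8.18°, λ = atan2(p_y, p_x) ≈ 9.81°.

≈ 8°S, 10°E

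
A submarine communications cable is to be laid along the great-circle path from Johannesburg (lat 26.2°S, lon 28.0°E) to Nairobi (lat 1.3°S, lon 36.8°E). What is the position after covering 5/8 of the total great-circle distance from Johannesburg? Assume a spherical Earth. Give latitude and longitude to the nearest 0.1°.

≈ lat 10.7°S, lon 33.7°E

Write both endpoints as unit vectors p₁, p₂ with components (cos φ cos λ, cos φ sin λ, sin φ).
The central angle between the endpoints is δ = arccos(p₁·p₂) ≈ 0.459 rad (26.3°).
Interpolate at f = 5/8 with slerp weights a = sin((1−f)δ)/sin δ ≈ 0.387, b = sin(fδ)/sin δ ≈ 0.639.
p = a·p₁ + b·p₂ ≈ (0.818, 0.545, -0.185); φ = arcsin(p_z) ≈ -10.67°, λ = atan2(p_y, p_x) ≈ 33.70°.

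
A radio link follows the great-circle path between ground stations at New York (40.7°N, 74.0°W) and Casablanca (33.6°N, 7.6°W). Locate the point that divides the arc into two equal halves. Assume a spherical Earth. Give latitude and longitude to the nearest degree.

Convert each endpoint to a unit vector on the sphere (x = cos φ cos λ, y = cos φ sin λ, z = sin φ).
The central angle between the endpoints is δ = arccos(p₁·p₂) ≈ 0.910 rad (52.1°).
Interpolate at f = 1/2 with slerp weights a = sin((1−f)δ)/sin δ ≈ 0.557, b = sin(fδ)/sin δ ≈ 0.557.
p = a·p₁ + b·p₂ ≈ (0.576, -0.467, 0.671); φ = arcsin(p_z) ≈ 42.15°, λ = atan2(p_y, p_x) ≈ -39.04°.

≈ 42°N, 39°W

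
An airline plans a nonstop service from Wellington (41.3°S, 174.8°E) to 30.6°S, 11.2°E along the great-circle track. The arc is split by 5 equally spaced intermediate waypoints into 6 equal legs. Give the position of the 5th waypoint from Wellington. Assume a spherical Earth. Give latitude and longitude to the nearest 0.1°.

Write both endpoints as unit vectors p₁, p₂ with components (cos φ cos λ, cos φ sin λ, sin φ).
The central angle between the endpoints is δ = arccos(p₁·p₂) ≈ 1.859 rad (106.5°).
Interpolate at f = 5/6 with slerp weights a = sin((1−f)δ)/sin δ ≈ 0.318, b = sin(fδ)/sin δ ≈ 1.043.
p = a·p₁ + b·p₂ ≈ (0.643, 0.196, -0.741); φ = arcsin(p_z) ≈ -47.80°, λ = atan2(p_y, p_x) ≈ 16.96°.

≈ 47.8°S, 17.0°E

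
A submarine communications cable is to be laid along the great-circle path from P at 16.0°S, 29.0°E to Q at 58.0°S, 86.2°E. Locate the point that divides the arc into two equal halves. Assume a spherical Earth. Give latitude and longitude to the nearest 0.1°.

≈ 40.3°S, 48.6°E

The haversine formula gives a central angle δ ≈ 1.036 rad (59.4°) between the endpoints.
Interpolate at f = 1/2 with slerp weights a = sin((1−f)δ)/sin δ ≈ 0.575, b = sin(fδ)/sin δ ≈ 0.575.
p = a·p₁ + b·p₂ ≈ (0.504, 0.572, -0.647); φ = arcsin(p_z) ≈ -40.29°, λ = atan2(p_y, p_x) ≈ 48.64°.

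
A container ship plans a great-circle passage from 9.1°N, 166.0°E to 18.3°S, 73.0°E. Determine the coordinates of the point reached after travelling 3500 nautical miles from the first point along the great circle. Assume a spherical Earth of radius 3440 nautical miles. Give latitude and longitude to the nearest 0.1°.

Convert each endpoint to a unit vector on the sphere (x = cos φ cos λ, y = cos φ sin λ, z = sin φ).
The central angle between the endpoints is δ = arccos(p₁·p₂) ≈ 1.670 rad (95.7°). The total great-circle distance is δ·R ≈ 1.670 × 3440 ≈ 5744 nmi, so the target fraction is f = 3500/5744 ≈ 0.609.
Interpolate at f ≈ 0.609 with slerp weights a = sin((1−f)δ)/sin δ ≈ 0.610, b = sin(fδ)/sin δ ≈ 0.855.
p = a·p₁ + b·p₂ ≈ (-0.347, 0.922, -0.172); φ = arcsin(p_z) ≈ -9.90°, λ = atan2(p_y, p_x) ≈ 110.63°.

≈ 9.9°S, 110.6°E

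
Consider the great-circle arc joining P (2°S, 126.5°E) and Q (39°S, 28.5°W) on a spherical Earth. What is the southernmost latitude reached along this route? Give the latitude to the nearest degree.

The great circle lies in the plane with unit normal n̂ = (p₁ × p₂)/|p₁ × p₂|.
Here n̂_z ≈ -0.449; the vertex latitude is φ_max = arccos|n̂_z| ≈ 63.3°.

≈ 63°S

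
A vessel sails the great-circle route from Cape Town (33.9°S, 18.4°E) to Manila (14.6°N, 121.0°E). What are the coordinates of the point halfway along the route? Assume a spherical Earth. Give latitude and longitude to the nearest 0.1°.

≈ 15.1°S, 75.2°E

Convert each endpoint to a unit vector on the sphere (x = cos φ cos λ, y = cos φ sin λ, z = sin φ).
The central angle between the endpoints is δ = arccos(p₁·p₂) ≈ 1.892 rad (108.4°).
Interpolate at f = 1/2 with slerp weights a = sin((1−f)δ)/sin δ ≈ 0.855, b = sin(fδ)/sin δ ≈ 0.855.
p = a·p₁ + b·p₂ ≈ (0.247, 0.933, -0.261); φ = arcsin(p_z) ≈ -15.15°, λ = atan2(p_y, p_x) ≈ 75.16°.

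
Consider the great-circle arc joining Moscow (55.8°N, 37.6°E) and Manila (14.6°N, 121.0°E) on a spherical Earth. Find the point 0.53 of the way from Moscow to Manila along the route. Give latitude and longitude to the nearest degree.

Convert each endpoint to a unit vector on the sphere (x = cos φ cos λ, y = cos φ sin λ, z = sin φ).
The central angle between the endpoints is δ = arccos(p₁·p₂) ≈ 1.296 rad (74.3°).
Interpolate at f = 0.53 with slerp weights a = sin((1−f)δ)/sin δ ≈ 0.595, b = sin(fδ)/sin δ ≈ 0.659.
p = a·p₁ + b·p₂ ≈ (-0.064, 0.750, 0.658); φ = arcsin(p_z) ≈ 41.13°, λ = atan2(p_y, p_x) ≈ 94.85°.

≈ 41°N, 95°E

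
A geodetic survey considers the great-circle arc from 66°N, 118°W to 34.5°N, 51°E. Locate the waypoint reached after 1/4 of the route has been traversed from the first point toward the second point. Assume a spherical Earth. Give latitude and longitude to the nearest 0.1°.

Convert each endpoint to a unit vector on the sphere (x = cos φ cos λ, y = cos φ sin λ, z = sin φ).
The central angle between the endpoints is δ = arccos(p₁·p₂) ≈ 1.381 rad (79.1°).
Interpolate at f = 1/4 with slerp weights a = sin((1−f)δ)/sin δ ≈ 0.876, b = sin(fδ)/sin δ ≈ 0.345.
p = a·p₁ + b·p₂ ≈ (0.011, -0.094, 0.996); φ = arcsin(p_z) ≈ 84.57°, λ = atan2(p_y, p_x) ≈ -83.03°.

≈ 84.6°N, 83.0°W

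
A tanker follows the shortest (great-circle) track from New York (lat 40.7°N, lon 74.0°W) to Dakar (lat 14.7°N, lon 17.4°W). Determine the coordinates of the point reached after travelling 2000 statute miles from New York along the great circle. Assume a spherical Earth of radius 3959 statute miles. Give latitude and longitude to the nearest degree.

≈ lat 30°N, lon 41°W

Convert each endpoint to a unit vector on the sphere (x = cos φ cos λ, y = cos φ sin λ, z = sin φ).
The central angle between the endpoints is δ = arccos(p₁·p₂) ≈ 0.965 rad (55.3°). The total great-circle distance is δ·R ≈ 0.965 × 3959 ≈ 3822 mi, so the target fraction is f = 2000/3822 ≈ 0.523.
Interpolate at f ≈ 0.523 with slerp weights a = sin((1−f)δ)/sin δ ≈ 0.540, b = sin(fδ)/sin δ ≈ 0.589.
p = a·p₁ + b·p₂ ≈ (0.656, -0.564, 0.502); φ = arcsin(p_z) ≈ 30.10°, λ = atan2(p_y, p_x) ≈ -40.67°.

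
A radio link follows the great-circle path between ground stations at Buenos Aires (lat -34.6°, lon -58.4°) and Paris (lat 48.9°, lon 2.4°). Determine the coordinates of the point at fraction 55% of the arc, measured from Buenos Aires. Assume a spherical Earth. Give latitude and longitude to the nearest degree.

From cos δ = sin φ₁ sin φ₂ + cos φ₁ cos φ₂ cos Δλ, the central angle is δ ≈ 1.735 rad (99.4°).
Interpolate at f = 0.55 with slerp weights a = sin((1−f)δ)/sin δ ≈ 0.714, b = sin(fδ)/sin δ ≈ 0.827.
p = a·p₁ + b·p₂ ≈ (0.851, -0.478, 0.218); φ = arcsin(p_z) ≈ 12.60°, λ = atan2(p_y, p_x) ≈ -29.30°.

≈ lat 13°, lon -29°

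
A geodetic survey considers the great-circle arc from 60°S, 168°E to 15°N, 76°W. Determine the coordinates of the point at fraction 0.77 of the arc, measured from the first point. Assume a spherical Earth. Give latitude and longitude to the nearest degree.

≈ 8°S, 89°W

From cos δ = sin φ₁ sin φ₂ + cos φ₁ cos φ₂ cos Δλ, the central angle is δ ≈ 2.022 rad (115.8°).
Interpolate at f = 0.77 with slerp weights a = sin((1−f)δ)/sin δ ≈ 0.498, b = sin(fδ)/sin δ ≈ 1.111.
p = a·p₁ + b·p₂ ≈ (0.016, -0.989, -0.144); φ = arcsin(p_z) ≈ -8.28°, λ = atan2(p_y, p_x) ≈ -89.08°.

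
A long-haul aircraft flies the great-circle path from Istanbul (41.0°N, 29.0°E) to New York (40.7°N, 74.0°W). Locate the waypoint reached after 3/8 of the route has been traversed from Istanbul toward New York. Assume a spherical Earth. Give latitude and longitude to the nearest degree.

From cos δ = sin φ₁ sin φ₂ + cos φ₁ cos φ₂ cos Δλ, the central angle is δ ≈ 1.267 rad (72.6°).
Interpolate at f = 3/8 with slerp weights a = sin((1−f)δ)/sin δ ≈ 0.746, b = sin(fδ)/sin δ ≈ 0.479.
p = a·p₁ + b·p₂ ≈ (0.592, -0.076, 0.802); φ = arcsin(p_z) ≈ 53.32°, λ = atan2(p_y, p_x) ≈ -7.36°.

≈ (53°N, 7°W)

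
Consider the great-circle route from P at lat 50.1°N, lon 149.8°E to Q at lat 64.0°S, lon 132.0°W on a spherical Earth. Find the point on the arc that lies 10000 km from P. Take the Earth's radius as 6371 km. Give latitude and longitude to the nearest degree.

Write both endpoints as unit vectors p₁, p₂ with components (cos φ cos λ, cos φ sin λ, sin φ).
The central angle between the endpoints is δ = arccos(p₁·p₂) ≈ 2.255 rad (129.2°). The total great-circle distance is δ·R ≈ 2.255 × 6371 ≈ 14366 km, so the target fraction is f = 10000/14366 ≈ 0.696.
Interpolate at f ≈ 0.696 with slerp weights a = sin((1−f)δ)/sin δ ≈ 0.817, b = sin(fδ)/sin δ ≈ 1.290.
p = a·p₁ + b·p₂ ≈ (-0.831, -0.157, -0.533); φ = arcsin(p_z) ≈ -32.22°, λ = atan2(p_y, p_x) ≈ -169.32°.

≈ lat 32°S, lon 169°W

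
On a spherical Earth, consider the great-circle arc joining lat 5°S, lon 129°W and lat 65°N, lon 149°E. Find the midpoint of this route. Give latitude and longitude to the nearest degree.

Write both endpoints as unit vectors p₁, p₂ with components (cos φ cos λ, cos φ sin λ, sin φ).
The central angle between the endpoints is δ = arccos(p₁·p₂) ≈ 1.591 rad (91.2°).
Interpolate at f = 1/2 with slerp weights a = sin((1−f)δ)/sin δ ≈ 0.714, b = sin(fδ)/sin δ ≈ 0.714.
p = a·p₁ + b·p₂ ≈ (-0.707, -0.398, 0.585); φ = arcsin(p_z) ≈ 35.82°, λ = atan2(p_y, p_x) ≈ -150.64°.

≈ lat 36°N, lon 151°W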